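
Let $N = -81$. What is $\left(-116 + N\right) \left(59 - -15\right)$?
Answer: $-14578$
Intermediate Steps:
$\left(-116 + N\right) \left(59 - -15\right) = \left(-116 - 81\right) \left(59 - -15\right) = - 197 \left(59 + 15\right) = \left(-197\right) 74 = -14578$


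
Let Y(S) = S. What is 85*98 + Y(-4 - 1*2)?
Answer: 8324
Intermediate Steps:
85*98 + Y(-4 - 1*2) = 85*98 + (-4 - 1*2) = 8330 + (-4 - 2) = 8330 - 6 = 8324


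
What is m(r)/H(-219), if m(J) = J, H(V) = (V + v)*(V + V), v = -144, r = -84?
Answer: -14/26499 ≈ -0.00052832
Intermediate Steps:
H(V) = 2*V*(-144 + V) (H(V) = (V - 144)*(V + V) = (-144 + V)*(2*V) = 2*V*(-144 + V))
m(r)/H(-219) = -84*(-1/(438*(-144 - 219))) = -84/(2*(-219)*(-363)) = -84/158994 = -84*1/158994 = -14/26499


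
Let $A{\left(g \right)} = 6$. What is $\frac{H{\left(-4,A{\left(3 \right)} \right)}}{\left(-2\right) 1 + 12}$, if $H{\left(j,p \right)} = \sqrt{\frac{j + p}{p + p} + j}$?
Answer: $\frac{i \sqrt{138}}{60} \approx 0.19579 i$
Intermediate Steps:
$H{\left(j,p \right)} = \sqrt{j + \frac{j + p}{2 p}}$ ($H{\left(j,p \right)} = \sqrt{\frac{j + p}{2 p} + j} = \sqrt{j + \frac{j + p}{2 p}}$)
$\frac{H{\left(-4,A{\left(3 \right)} \right)}}{\left(-2\right) 1 + 12} = \frac{\frac{1}{2} \sqrt{2 + 4 \left(-4\right) + 2 \left(-4\right) \frac{1}{6}}}{\left(-2\right) 1 + 12} = \frac{\frac{1}{2} \sqrt{2 - 16 + 2 \left(-4\right) \frac{1}{6}}}{-2 + 12} = \frac{\frac{1}{2} \sqrt{2 - 16 - \frac{4}{3}}}{10} = \frac{\sqrt{- \frac{46}{3}}}{2} \cdot \frac{1}{10} = \frac{\frac{1}{3} i \sqrt{138}}{2} \cdot \frac{1}{10} = \frac{i \sqrt{138}}{6} \cdot \frac{1}{10} = \frac{i \sqrt{138}}{60}$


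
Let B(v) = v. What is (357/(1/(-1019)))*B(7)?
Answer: -2546481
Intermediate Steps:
(357/(1/(-1019)))*B(7) = (357/(1/(-1019)))*7 = (357/(-1/1019))*7 = (357*(-1019))*7 = -363783*7 = -2546481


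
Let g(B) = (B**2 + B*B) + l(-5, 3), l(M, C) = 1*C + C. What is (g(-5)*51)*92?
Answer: 262752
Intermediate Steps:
l(M, C) = 2*C (l(M, C) = C + C = 2*C)
g(B) = 6 + 2*B**2 (g(B) = (B**2 + B*B) + 2*3 = (B**2 + B**2) + 6 = 2*B**2 + 6 = 6 + 2*B**2)
(g(-5)*51)*92 = ((6 + 2*(-5)**2)*51)*92 = ((6 + 2*25)*51)*92 = ((6 + 50)*51)*92 = (56*51)*92 = 2856*92 = 262752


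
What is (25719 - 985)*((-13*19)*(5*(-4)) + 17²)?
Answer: 129334086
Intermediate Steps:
(25719 - 985)*((-13*19)*(5*(-4)) + 17²) = 24734*(-247*(-20) + 289) = 24734*(4940 + 289) = 24734*5229 = 129334086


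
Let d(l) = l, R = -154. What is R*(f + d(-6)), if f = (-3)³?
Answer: 5082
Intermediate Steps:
f = -27
R*(f + d(-6)) = -154*(-27 - 6) = -154*(-33) = 5082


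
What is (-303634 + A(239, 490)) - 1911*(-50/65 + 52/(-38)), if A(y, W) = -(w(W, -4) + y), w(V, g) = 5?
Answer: -5696066/19 ≈ -2.9979e+5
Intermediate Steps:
A(y, W) = -5 - y (A(y, W) = -(5 + y) = -5 - y)
(-303634 + A(239, 490)) - 1911*(-50/65 + 52/(-38)) = (-303634 + (-5 - 1*239)) - 1911*(-50/65 + 52/(-38)) = (-303634 + (-5 - 239)) - 1911*(-50*1/65 + 52*(-1/38)) = (-303634 - 244) - 1911*(-10/13 - 26/19) = -303878 - 1911*(-528/247) = -303878 + 77616/19 = -5696066/19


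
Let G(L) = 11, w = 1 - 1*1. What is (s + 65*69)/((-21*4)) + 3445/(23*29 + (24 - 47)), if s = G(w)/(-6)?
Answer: -556667/11592 ≈ -48.022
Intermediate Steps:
w = 0 (w = 1 - 1 = 0)
s = -11/6 (s = 11/(-6) = 11*(-⅙) = -11/6 ≈ -1.8333)
(s + 65*69)/((-21*4)) + 3445/(23*29 + (24 - 47)) = (-11/6 + 65*69)/((-21*4)) + 3445/(23*29 + (24 - 47)) = (-11/6 + 4485)/(-84) + 3445/(667 - 23) = (26899/6)*(-1/84) + 3445/644 = -26899/504 + 3445*(1/644) = -26899/504 + 3445/644 = -556667/11592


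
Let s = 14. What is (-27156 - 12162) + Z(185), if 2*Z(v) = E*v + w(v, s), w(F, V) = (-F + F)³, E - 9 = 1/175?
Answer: -1346974/35 ≈ -38485.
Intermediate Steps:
E = 1576/175 (E = 9 + 1/175 = 1576/175 ≈ 9.0057)
w(F, V) = 0 (w(F, V) = 0³ = 0)
Z(v) = 788*v/175 (Z(v) = (1576*v/175 + 0)/2 = (1576*v/175)/2 = 788*v/175)
(-27156 - 12162) + Z(185) = (-27156 - 12162) + (788/175)*185 = -39318 + 29156/35 = -1346974/35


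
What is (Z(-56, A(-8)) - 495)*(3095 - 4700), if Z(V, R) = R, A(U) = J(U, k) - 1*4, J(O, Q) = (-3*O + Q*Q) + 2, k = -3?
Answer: 744720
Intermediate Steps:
J(O, Q) = 2 + Q**2 - 3*O (J(O, Q) = (-3*O + Q**2) + 2 = (Q**2 - 3*O) + 2 = 2 + Q**2 - 3*O)
A(U) = 7 - 3*U (A(U) = (2 + (-3)**2 - 3*U) - 1*4 = (2 + 9 - 3*U) - 4 = (11 - 3*U) - 4 = 7 - 3*U)
(Z(-56, A(-8)) - 495)*(3095 - 4700) = ((7 - 3*(-8)) - 495)*(3095 - 4700) = ((7 + 24) - 495)*(-1605) = (31 - 495)*(-1605) = -464*(-1605) = 744720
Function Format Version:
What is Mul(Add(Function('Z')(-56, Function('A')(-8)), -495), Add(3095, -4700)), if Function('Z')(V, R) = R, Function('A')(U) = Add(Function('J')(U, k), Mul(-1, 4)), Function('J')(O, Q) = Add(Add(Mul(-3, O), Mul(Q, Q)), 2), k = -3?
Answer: 744720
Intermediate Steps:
Function('J')(O, Q) = Add(2, Pow(Q, 2), Mul(-3, O)) (Function('J')(O, Q) = Add(Add(Mul(-3, O), Pow(Q, 2)), 2) = Add(Add(Pow(Q, 2), Mul(-3, O)), 2) = Add(2, Pow(Q, 2), Mul(-3, O)))
Function('A')(U) = Add(7, Mul(-3, U)) (Function('A')(U) = Add(Add(2, Pow(-3, 2), Mul(-3, U)), Mul(-1, 4)) = Add(Add(2, 9, Mul(-3, U)), -4) = Add(Add(11, Mul(-3, U)), -4) = Add(7, Mul(-3, U)))
Mul(Add(Function('Z')(-56, Function('A')(-8)), -495), Add(3095, -4700)) = Mul(Add(Add(7, Mul(-3, -8)), -495), Add(3095, -4700)) = Mul(Add(Add(7, 24), -495), -1605) = Mul(Add(31, -495), -1605) = Mul(-464, -1605) = 744720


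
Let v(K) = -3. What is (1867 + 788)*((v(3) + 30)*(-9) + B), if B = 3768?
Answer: 9358875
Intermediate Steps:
(1867 + 788)*((v(3) + 30)*(-9) + B) = (1867 + 788)*((-3 + 30)*(-9) + 3768) = 2655*(27*(-9) + 3768) = 2655*(-243 + 3768) = 2655*3525 = 9358875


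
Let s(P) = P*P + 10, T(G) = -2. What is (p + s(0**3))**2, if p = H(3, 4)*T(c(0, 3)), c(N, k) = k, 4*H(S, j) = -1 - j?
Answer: 625/4 ≈ 156.25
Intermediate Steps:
H(S, j) = -1/4 - j/4 (H(S, j) = (-1 - j)/4 = -1/4 - j/4)
s(P) = 10 + P**2 (s(P) = P**2 + 10 = 10 + P**2)
p = 5/2 (p = (-1/4 - 1/4*4)*(-2) = (-1/4 - 1)*(-2) = -5/4*(-2) = 5/2 ≈ 2.5000)
(p + s(0**3))**2 = (5/2 + (10 + (0**3)**2))**2 = (5/2 + (10 + 0**2))**2 = (5/2 + (10 + 0))**2 = (5/2 + 10)**2 = (25/2)**2 = 625/4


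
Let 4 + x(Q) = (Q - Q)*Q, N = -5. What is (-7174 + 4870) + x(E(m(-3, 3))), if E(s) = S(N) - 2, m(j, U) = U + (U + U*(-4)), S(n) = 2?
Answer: -2308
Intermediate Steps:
m(j, U) = -2*U (m(j, U) = U + (U - 4*U) = U - 3*U = -2*U)
E(s) = 0 (E(s) = 2 - 2 = 0)
x(Q) = -4 (x(Q) = -4 + (Q - Q)*Q = -4 + 0*Q = -4 + 0 = -4)
(-7174 + 4870) + x(E(m(-3, 3))) = (-7174 + 4870) - 4 = -2304 - 4 = -2308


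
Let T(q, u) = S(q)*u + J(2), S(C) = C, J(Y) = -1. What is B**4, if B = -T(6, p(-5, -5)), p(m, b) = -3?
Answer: 130321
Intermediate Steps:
T(q, u) = -1 + q*u (T(q, u) = q*u - 1 = -1 + q*u)
B = 19 (B = -(-1 + 6*(-3)) = -(-1 - 18) = -1*(-19) = 19)
B**4 = 19**4 = 130321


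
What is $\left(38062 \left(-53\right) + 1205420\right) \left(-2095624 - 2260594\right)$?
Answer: $3536665282788$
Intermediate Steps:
$\left(38062 \left(-53\right) + 1205420\right) \left(-2095624 - 2260594\right) = \left(-2017286 + 1205420\right) \left(-4356218\right) = \left(-811866\right) \left(-4356218\right) = 3536665282788$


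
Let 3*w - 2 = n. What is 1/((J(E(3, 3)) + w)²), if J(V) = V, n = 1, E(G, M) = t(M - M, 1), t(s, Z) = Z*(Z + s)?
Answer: ¼ ≈ 0.25000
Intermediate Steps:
E(G, M) = 1 (E(G, M) = 1*(1 + (M - M)) = 1*(1 + 0) = 1*1 = 1)
w = 1 (w = ⅔ + (⅓)*1 = ⅔ + ⅓ = 1)
1/((J(E(3, 3)) + w)²) = 1/((1 + 1)²) = 1/(2²) = 1/4 = ¼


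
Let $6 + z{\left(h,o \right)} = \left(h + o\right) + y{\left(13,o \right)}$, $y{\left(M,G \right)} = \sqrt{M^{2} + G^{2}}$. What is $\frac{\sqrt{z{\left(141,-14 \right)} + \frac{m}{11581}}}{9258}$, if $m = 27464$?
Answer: $\frac{\sqrt{16546527465 + 134119561 \sqrt{365}}}{107216898} \approx 0.0012893$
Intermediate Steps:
$y{\left(M,G \right)} = \sqrt{G^{2} + M^{2}}$
$z{\left(h,o \right)} = -6 + h + o + \sqrt{169 + o^{2}}$ ($z{\left(h,o \right)} = -6 + \left(\left(h + o\right) + \sqrt{o^{2} + 13^{2}}\right) = -6 + \left(\left(h + o\right) + \sqrt{o^{2} + 169}\right) = -6 + \left(\left(h + o\right) + \sqrt{169 + o^{2}}\right) = -6 + \left(h + o + \sqrt{169 + o^{2}}\right) = -6 + h + o + \sqrt{169 + o^{2}}$)
$\frac{\sqrt{z{\left(141,-14 \right)} + \frac{m}{11581}}}{9258} = \frac{\sqrt{\left(-6 + 141 - 14 + \sqrt{169 + \left(-14\right)^{2}}\right) + \frac{27464}{11581}}}{9258} = \sqrt{\left(-6 + 141 - 14 + \sqrt{169 + 196}\right) + 27464 \cdot \frac{1}{11581}} \cdot \frac{1}{9258} = \sqrt{\left(-6 + 141 - 14 + \sqrt{365}\right) + \frac{27464}{11581}} \cdot \frac{1}{9258} = \sqrt{\left(121 + \sqrt{365}\right) + \frac{27464}{11581}} \cdot \frac{1}{9258} = \sqrt{\frac{1428765}{11581} + \sqrt{365}} \cdot \frac{1}{9258} = \frac{\sqrt{\frac{1428765}{11581} + \sqrt{365}}}{9258}$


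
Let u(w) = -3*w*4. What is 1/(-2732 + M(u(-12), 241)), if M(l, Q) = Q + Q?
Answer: -1/2250 ≈ -0.00044444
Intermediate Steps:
u(w) = -12*w
M(l, Q) = 2*Q
1/(-2732 + M(u(-12), 241)) = 1/(-2732 + 2*241) = 1/(-2732 + 482) = 1/(-2250) = -1/2250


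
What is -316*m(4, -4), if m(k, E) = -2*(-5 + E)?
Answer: -5688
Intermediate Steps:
m(k, E) = 10 - 2*E
-316*m(4, -4) = -316*(10 - 2*(-4)) = -316*(10 + 8) = -316*18 = -5688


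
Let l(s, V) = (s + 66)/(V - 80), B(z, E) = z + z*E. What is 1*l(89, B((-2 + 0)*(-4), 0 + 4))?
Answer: -31/8 ≈ -3.8750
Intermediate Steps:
B(z, E) = z + E*z
l(s, V) = (66 + s)/(-80 + V)
1*l(89, B((-2 + 0)*(-4), 0 + 4)) = 1*((66 + 89)/(-80 + ((-2 + 0)*(-4))*(1 + (0 + 4)))) = 1*(155/(-80 + (-2*(-4))*(1 + 4))) = 1*(155/(-80 + 8*5)) = 1*(155/(-80 + 40)) = 1*(155/(-40)) = 1*(-1/40*155) = 1*(-31/8) = -31/8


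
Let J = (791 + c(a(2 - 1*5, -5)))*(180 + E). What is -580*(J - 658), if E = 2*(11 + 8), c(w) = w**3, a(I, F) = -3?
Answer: -96218520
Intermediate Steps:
E = 38 (E = 2*19 = 38)
J = 166552 (J = (791 + (-3)**3)*(180 + 38) = (791 - 27)*218 = 764*218 = 166552)
-580*(J - 658) = -580*(166552 - 658) = -580*165894 = -96218520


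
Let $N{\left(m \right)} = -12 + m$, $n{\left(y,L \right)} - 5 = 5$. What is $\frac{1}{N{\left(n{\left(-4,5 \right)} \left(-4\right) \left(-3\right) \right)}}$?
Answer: $\frac{1}{108} \approx 0.0092593$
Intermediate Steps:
$n{\left(y,L \right)} = 10$ ($n{\left(y,L \right)} = 5 + 5 = 10$)
$\frac{1}{N{\left(n{\left(-4,5 \right)} \left(-4\right) \left(-3\right) \right)}} = \frac{1}{-12 + 10 \left(-4\right) \left(-3\right)} = \frac{1}{-12 - -120} = \frac{1}{-12 + 120} = \frac{1}{108}$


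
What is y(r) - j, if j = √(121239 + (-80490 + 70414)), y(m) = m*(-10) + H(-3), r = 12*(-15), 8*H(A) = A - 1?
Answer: 3599/2 - √111163 ≈ 1466.1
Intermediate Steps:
H(A) = -⅛ + A/8 (H(A) = (A - 1)/8 = (-1 + A)/8 = -⅛ + A/8)
r = -180
y(m) = -½ - 10*m (y(m) = m*(-10) + (-⅛ + (⅛)*(-3)) = -10*m + (-⅛ - 3/8) = -10*m - ½ = -½ - 10*m)
j = √111163 (j = √(121239 - 10076) = √111163 ≈ 333.41)
y(r) - j = (-½ - 10*(-180)) - √111163 = (-½ + 1800) - √111163 = 3599/2 - √111163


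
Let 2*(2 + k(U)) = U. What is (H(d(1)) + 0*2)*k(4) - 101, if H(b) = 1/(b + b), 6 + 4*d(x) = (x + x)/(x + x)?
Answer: -101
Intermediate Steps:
k(U) = -2 + U/2
d(x) = -5/4 (d(x) = -3/2 + ((x + x)/(x + x))/4 = -3/2 + ((2*x)/((2*x)))/4 = -3/2 + ((2*x)*(1/(2*x)))/4 = -3/2 + (¼)*1 = -3/2 + ¼ = -5/4)
H(b) = 1/(2*b)
(H(d(1)) + 0*2)*k(4) - 101 = (1/(2*(-5/4)) + 0*2)*(-2 + (½)*4) - 101 = ((½)*(-⅘) + 0)*(-2 + 2) - 101 = (-⅖ + 0)*0 - 101 = -⅖*0 - 101 = 0 - 101 = -101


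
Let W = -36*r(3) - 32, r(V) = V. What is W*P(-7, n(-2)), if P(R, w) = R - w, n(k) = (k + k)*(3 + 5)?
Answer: -3500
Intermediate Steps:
W = -140 (W = -36*3 - 32 = -108 - 32 = -140)
n(k) = 16*k (n(k) = (2*k)*8 = 16*k)
W*P(-7, n(-2)) = -140*(-7 - 16*(-2)) = -140*(-7 - 1*(-32)) = -140*(-7 + 32) = -140*25 = -3500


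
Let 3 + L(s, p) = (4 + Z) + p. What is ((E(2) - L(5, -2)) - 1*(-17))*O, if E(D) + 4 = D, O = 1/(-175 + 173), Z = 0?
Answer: -8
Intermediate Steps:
L(s, p) = 1 + p (L(s, p) = -3 + ((4 + 0) + p) = -3 + (4 + p) = 1 + p)
O = -1/2 (O = 1/(-2) = -1/2 ≈ -0.50000)
E(D) = -4 + D
((E(2) - L(5, -2)) - 1*(-17))*O = (((-4 + 2) - (1 - 2)) - 1*(-17))*(-1/2) = ((-2 - 1*(-1)) + 17)*(-1/2) = ((-2 + 1) + 17)*(-1/2) = (-1 + 17)*(-1/2) = 16*(-1/2) = -8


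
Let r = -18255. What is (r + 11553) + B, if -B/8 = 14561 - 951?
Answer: -115582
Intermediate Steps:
B = -108880 (B = -8*(14561 - 951) = -8*13610 = -108880)
(r + 11553) + B = (-18255 + 11553) - 108880 = -6702 - 108880 = -115582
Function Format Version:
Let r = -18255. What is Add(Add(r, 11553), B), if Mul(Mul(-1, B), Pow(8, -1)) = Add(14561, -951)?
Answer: -115582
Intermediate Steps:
B = -108880 (B = Mul(-8, Add(14561, -951)) = Mul(-8, 13610) = -108880)
Add(Add(r, 11553), B) = Add(Add(-18255, 11553), -108880) = Add(-6702, -108880) = -115582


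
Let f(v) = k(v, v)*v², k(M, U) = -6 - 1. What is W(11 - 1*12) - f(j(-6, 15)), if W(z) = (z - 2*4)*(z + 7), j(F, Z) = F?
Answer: 198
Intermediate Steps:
k(M, U) = -7
f(v) = -7*v²
W(z) = (-8 + z)*(7 + z) (W(z) = (z - 8)*(7 + z) = (-8 + z)*(7 + z))
W(11 - 1*12) - f(j(-6, 15)) = (-56 + (11 - 1*12)² - (11 - 1*12)) - (-7)*(-6)² = (-56 + (11 - 12)² - (11 - 12)) - (-7)*36 = (-56 + (-1)² - 1*(-1)) - 1*(-252) = (-56 + 1 + 1) + 252 = -54 + 252 = 198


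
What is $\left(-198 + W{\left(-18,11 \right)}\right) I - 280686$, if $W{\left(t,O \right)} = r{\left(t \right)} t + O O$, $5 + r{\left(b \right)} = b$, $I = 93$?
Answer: $-249345$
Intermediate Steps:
$r{\left(b \right)} = -5 + b$
$W{\left(t,O \right)} = O^{2} + t \left(-5 + t\right)$ ($W{\left(t,O \right)} = \left(-5 + t\right) t + O O = t \left(-5 + t\right) + O^{2} = O^{2} + t \left(-5 + t\right)$)
$\left(-198 + W{\left(-18,11 \right)}\right) I - 280686 = \left(-198 - \left(-121 + 18 \left(-5 - 18\right)\right)\right) 93 - 280686 = \left(-198 + \left(121 - -414\right)\right) 93 - 280686 = \left(-198 + \left(121 + 414\right)\right) 93 - 280686 = \left(-198 + 535\right) 93 - 280686 = 337 \cdot 93 - 280686 = 31341 - 280686 = -249345$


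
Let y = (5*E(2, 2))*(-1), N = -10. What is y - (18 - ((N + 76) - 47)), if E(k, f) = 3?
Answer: -14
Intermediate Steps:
y = -15 (y = (5*3)*(-1) = 15*(-1) = -15)
y - (18 - ((N + 76) - 47)) = -15 - (18 - ((-10 + 76) - 47)) = -15 - (18 - (66 - 47)) = -15 - (18 - 1*19) = -15 - (18 - 19) = -15 - 1*(-1) = -15 + 1 = -14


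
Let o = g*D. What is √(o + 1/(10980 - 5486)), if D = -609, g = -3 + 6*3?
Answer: I*√275731163366/5494 ≈ 95.577*I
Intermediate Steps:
g = 15 (g = -3 + 18 = 15)
o = -9135 (o = 15*(-609) = -9135)
√(o + 1/(10980 - 5486)) = √(-9135 + 1/(10980 - 5486)) = √(-9135 + 1/5494) = √(-50187689/5494) = I*√275731163366/5494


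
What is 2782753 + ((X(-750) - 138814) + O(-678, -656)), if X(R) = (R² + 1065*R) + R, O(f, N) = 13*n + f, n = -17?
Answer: 2406040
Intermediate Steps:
O(f, N) = -221 + f (O(f, N) = 13*(-17) + f = -221 + f)
X(R) = R² + 1066*R
2782753 + ((X(-750) - 138814) + O(-678, -656)) = 2782753 + ((-750*(1066 - 750) - 138814) + (-221 - 678)) = 2782753 + ((-750*316 - 138814) - 899) = 2782753 + ((-237000 - 138814) - 899) = 2782753 + (-375814 - 899) = 2782753 - 376713 = 2406040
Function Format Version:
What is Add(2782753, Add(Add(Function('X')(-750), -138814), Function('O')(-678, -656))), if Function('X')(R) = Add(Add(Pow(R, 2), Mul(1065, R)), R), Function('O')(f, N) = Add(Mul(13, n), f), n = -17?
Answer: 2406040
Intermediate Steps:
Function('O')(f, N) = Add(-221, f) (Function('O')(f, N) = Add(Mul(13, -17), f) = Add(-221, f))
Function('X')(R) = Add(Pow(R, 2), Mul(1066, R))
Add(2782753, Add(Add(Function('X')(-750), -138814), Function('O')(-678, -656))) = Add(2782753, Add(Add(Mul(-750, Add(1066, -750)), -138814), Add(-221, -678))) = Add(2782753, Add(Add(Mul(-750, 316), -138814), -899)) = Add(2782753, Add(Add(-237000, -138814), -899)) = Add(2782753, Add(-375814, -899)) = Add(2782753, -376713) = 2406040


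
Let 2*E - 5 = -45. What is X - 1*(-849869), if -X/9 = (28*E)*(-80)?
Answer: 446669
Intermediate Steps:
E = -20 (E = 5/2 + (½)*(-45) = 5/2 - 45/2 = -20)
X = -403200 (X = -9*28*(-20)*(-80) = -(-5040)*(-80) = -9*44800 = -403200)
X - 1*(-849869) = -403200 - 1*(-849869) = -403200 + 849869 = 446669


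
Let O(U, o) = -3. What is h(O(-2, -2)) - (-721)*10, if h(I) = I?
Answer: 7207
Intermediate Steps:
h(O(-2, -2)) - (-721)*10 = -3 - (-721)*10 = -3 - 103*(-70) = -3 + 7210 = 7207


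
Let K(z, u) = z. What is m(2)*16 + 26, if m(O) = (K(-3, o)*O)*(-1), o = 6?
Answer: 122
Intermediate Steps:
m(O) = 3*O (m(O) = -3*O*(-1) = 3*O)
m(2)*16 + 26 = (3*2)*16 + 26 = 6*16 + 26 = 96 + 26 = 122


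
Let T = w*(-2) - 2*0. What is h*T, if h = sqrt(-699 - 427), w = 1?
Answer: -2*I*sqrt(1126) ≈ -67.112*I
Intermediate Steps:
T = -2 (T = 1*(-2) - 2*0 = -2 + 0 = -2)
h = I*sqrt(1126) (h = sqrt(-1126) = I*sqrt(1126) ≈ 33.556*I)
h*T = (I*sqrt(1126))*(-2) = -2*I*sqrt(1126)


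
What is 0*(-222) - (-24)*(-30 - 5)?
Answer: -840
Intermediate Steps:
0*(-222) - (-24)*(-30 - 5) = 0 - (-24)*(-35) = 0 - 1*840 = 0 - 840 = -840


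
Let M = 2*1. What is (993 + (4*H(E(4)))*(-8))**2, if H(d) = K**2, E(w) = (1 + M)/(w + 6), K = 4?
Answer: 231361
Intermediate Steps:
M = 2
E(w) = 3/(6 + w) (E(w) = (1 + 2)/(w + 6) = 3/(6 + w))
H(d) = 16 (H(d) = 4**2 = 16)
(993 + (4*H(E(4)))*(-8))**2 = (993 + (4*16)*(-8))**2 = (993 + 64*(-8))**2 = (993 - 512)**2 = 481**2 = 231361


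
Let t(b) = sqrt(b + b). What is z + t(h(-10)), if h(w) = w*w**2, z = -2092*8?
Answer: -16736 + 20*I*sqrt(5) ≈ -16736.0 + 44.721*I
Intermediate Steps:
z = -16736
h(w) = w**3
t(b) = sqrt(2)*sqrt(b) (t(b) = sqrt(2*b) = sqrt(2)*sqrt(b))
z + t(h(-10)) = -16736 + sqrt(2)*sqrt((-10)**3) = -16736 + sqrt(2)*sqrt(-1000) = -16736 + sqrt(2)*(10*I*sqrt(10)) = -16736 + 20*I*sqrt(5)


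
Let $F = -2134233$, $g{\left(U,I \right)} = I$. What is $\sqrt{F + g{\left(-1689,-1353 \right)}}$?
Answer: $i \sqrt{2135586} \approx 1461.4 i$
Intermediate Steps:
$\sqrt{F + g{\left(-1689,-1353 \right)}} = \sqrt{-2134233 - 1353} = \sqrt{-2135586} = i \sqrt{2135586}$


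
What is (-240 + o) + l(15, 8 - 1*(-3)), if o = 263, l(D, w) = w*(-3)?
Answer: -10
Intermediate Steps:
l(D, w) = -3*w
(-240 + o) + l(15, 8 - 1*(-3)) = (-240 + 263) - 3*(8 - 1*(-3)) = 23 - 3*(8 + 3) = 23 - 3*11 = 23 - 33 = -10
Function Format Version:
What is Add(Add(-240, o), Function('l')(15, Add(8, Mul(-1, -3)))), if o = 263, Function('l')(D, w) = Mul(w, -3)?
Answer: -10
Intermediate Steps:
Function('l')(D, w) = Mul(-3, w)
Add(Add(-240, o), Function('l')(15, Add(8, Mul(-1, -3)))) = Add(Add(-240, 263), Mul(-3, Add(8, Mul(-1, -3)))) = Add(23, Mul(-3, Add(8, 3))) = Add(23, Mul(-3, 11)) = Add(23, -33) = -10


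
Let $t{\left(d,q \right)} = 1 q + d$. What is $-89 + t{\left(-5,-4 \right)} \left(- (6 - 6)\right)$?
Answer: $-89$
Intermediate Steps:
$t{\left(d,q \right)} = d + q$ ($t{\left(d,q \right)} = q + d = d + q$)
$-89 + t{\left(-5,-4 \right)} \left(- (6 - 6)\right) = -89 + \left(-5 - 4\right) \left(- (6 - 6)\right) = -89 - 9 \left(\left(-1\right) 0\right) = -89 - 0 = -89 + 0 = -89$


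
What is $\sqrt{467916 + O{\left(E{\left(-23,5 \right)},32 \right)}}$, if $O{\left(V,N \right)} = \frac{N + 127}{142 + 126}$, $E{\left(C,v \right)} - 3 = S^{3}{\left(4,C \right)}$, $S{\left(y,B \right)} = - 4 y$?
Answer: $\frac{\sqrt{8401910349}}{134} \approx 684.04$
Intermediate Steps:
$E{\left(C,v \right)} = -4093$ ($E{\left(C,v \right)} = 3 + \left(\left(-4\right) 4\right)^{3} = 3 + \left(-16\right)^{3} = 3 - 4096 = -4093$)
$O{\left(V,N \right)} = \frac{127}{268} + \frac{N}{268}$ ($O{\left(V,N \right)} = \frac{127 + N}{268} = \left(127 + N\right) \frac{1}{268} = \frac{127}{268} + \frac{N}{268}$)
$\sqrt{467916 + O{\left(E{\left(-23,5 \right)},32 \right)}} = \sqrt{467916 + \left(\frac{127}{268} + \frac{1}{268} \cdot 32\right)} = \sqrt{467916 + \left(\frac{127}{268} + \frac{8}{67}\right)} = \sqrt{467916 + \frac{159}{268}} = \sqrt{\frac{125401647}{268}} = \frac{\sqrt{8401910349}}{134}$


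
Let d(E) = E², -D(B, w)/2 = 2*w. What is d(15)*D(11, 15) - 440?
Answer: -13940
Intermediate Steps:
D(B, w) = -4*w
d(15)*D(11, 15) - 440 = 15²*(-4*15) - 440 = 225*(-60) - 440 = -13500 - 440 = -13940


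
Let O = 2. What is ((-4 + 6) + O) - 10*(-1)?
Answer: 14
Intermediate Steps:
((-4 + 6) + O) - 10*(-1) = ((-4 + 6) + 2) - 10*(-1) = (2 + 2) + 10 = 4 + 10 = 14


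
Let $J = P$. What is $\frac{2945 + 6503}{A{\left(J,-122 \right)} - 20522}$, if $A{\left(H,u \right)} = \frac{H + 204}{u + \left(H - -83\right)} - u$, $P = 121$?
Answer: $- \frac{774736}{1672475} \approx -0.46323$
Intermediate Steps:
$J = 121$
$A{\left(H,u \right)} = - u + \frac{204 + H}{83 + H + u}$ ($A{\left(H,u \right)} = \frac{204 + H}{u + \left(H + 83\right)} - u = \frac{204 + H}{u + \left(83 + H\right)} - u = \frac{204 + H}{83 + H + u} - u = - u + \frac{204 + H}{83 + H + u}$)
$\frac{2945 + 6503}{A{\left(J,-122 \right)} - 20522} = \frac{2945 + 6503}{\frac{204 + 121 - \left(-122\right)^{2} - -10126 - 121 \left(-122\right)}{83 + 121 - 122} - 20522} = \frac{9448}{\frac{204 + 121 - 14884 + 10126 + 14762}{82} - 20522} = \frac{9448}{\frac{1}{82} \cdot 10329 - 20522} = \frac{9448}{\frac{10329}{82} - 20522} = \frac{9448}{- \frac{1672475}{82}} = 9448 \left(- \frac{82}{1672475}\right) = - \frac{774736}{1672475}$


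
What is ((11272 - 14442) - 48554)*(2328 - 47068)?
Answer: 2314131760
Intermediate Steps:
((11272 - 14442) - 48554)*(2328 - 47068) = (-3170 - 48554)*(-44740) = -51724*(-44740) = 2314131760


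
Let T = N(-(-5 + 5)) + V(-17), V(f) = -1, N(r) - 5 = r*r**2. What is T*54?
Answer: 216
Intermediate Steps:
N(r) = 5 + r**3 (N(r) = 5 + r*r**2 = 5 + r**3)
T = 4 (T = (5 + (-(-5 + 5))**3) - 1 = (5 + (-1*0)**3) - 1 = (5 + 0**3) - 1 = (5 + 0) - 1 = 5 - 1 = 4)
T*54 = 4*54 = 216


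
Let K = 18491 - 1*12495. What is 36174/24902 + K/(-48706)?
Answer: 403144613/303219203 ≈ 1.3295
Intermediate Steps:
K = 5996 (K = 18491 - 12495 = 5996)
36174/24902 + K/(-48706) = 36174/24902 + 5996/(-48706) = 36174*(1/24902) + 5996*(-1/48706) = 18087/12451 - 2998/24353 = 403144613/303219203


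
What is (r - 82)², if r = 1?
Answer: 6561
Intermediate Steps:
(r - 82)² = (1 - 82)² = (-81)² = 6561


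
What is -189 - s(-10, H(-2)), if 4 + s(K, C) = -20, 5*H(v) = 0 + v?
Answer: -165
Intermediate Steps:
H(v) = v/5 (H(v) = (0 + v)/5 = v/5)
s(K, C) = -24 (s(K, C) = -4 - 20 = -24)
-189 - s(-10, H(-2)) = -189 - 1*(-24) = -189 + 24 = -165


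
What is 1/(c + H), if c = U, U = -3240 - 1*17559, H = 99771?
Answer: 1/78972 ≈ 1.2663e-5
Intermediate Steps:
U = -20799 (U = -3240 - 17559 = -20799)
c = -20799
1/(c + H) = 1/(-20799 + 99771) = 1/78972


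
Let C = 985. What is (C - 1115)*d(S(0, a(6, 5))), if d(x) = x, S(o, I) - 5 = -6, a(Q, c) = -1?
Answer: 130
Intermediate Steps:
S(o, I) = -1 (S(o, I) = 5 - 6 = -1)
(C - 1115)*d(S(0, a(6, 5))) = (985 - 1115)*(-1) = -130*(-1) = 130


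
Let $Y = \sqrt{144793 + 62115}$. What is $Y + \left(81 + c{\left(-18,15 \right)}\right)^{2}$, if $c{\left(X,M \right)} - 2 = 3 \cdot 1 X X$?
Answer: $1113025 + 2 \sqrt{51727} \approx 1.1135 \cdot 10^{6}$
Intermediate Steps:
$Y = 2 \sqrt{51727}$ ($Y = \sqrt{206908} = 2 \sqrt{51727} \approx 454.87$)
$c{\left(X,M \right)} = 2 + 3 X^{2}$ ($c{\left(X,M \right)} = 2 + 3 \cdot 1 X X = 2 + 3 X X = 2 + 3 X^{2}$)
$Y + \left(81 + c{\left(-18,15 \right)}\right)^{2} = 2 \sqrt{51727} + \left(81 + \left(2 + 3 \left(-18\right)^{2}\right)\right)^{2} = 2 \sqrt{51727} + \left(81 + \left(2 + 3 \cdot 324\right)\right)^{2} = 2 \sqrt{51727} + \left(81 + \left(2 + 972\right)\right)^{2} = 2 \sqrt{51727} + \left(81 + 974\right)^{2} = 2 \sqrt{51727} + 1055^{2} = 2 \sqrt{51727} + 1113025 = 1113025 + 2 \sqrt{51727}$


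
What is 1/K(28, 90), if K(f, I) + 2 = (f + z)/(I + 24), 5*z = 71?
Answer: -570/929 ≈ -0.61356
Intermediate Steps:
z = 71/5 (z = (⅕)*71 = 71/5 ≈ 14.200)
K(f, I) = -2 + (71/5 + f)/(24 + I) (K(f, I) = -2 + (f + 71/5)/(I + 24) = -2 + (71/5 + f)/(24 + I))
1/K(28, 90) = 1/((-169/5 + 28 - 2*90)/(24 + 90)) = 1/((-169/5 + 28 - 180)/114) = 1/((1/114)*(-929/5)) = 1/(-929/570) = -570/929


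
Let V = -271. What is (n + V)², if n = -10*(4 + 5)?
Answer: 130321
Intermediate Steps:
n = -90 (n = -10*9 = -90)
(n + V)² = (-90 - 271)² = (-361)² = 130321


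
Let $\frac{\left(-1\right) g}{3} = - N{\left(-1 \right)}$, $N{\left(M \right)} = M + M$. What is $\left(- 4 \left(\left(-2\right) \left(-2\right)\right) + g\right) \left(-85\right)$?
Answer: $1870$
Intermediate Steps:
$N{\left(M \right)} = 2 M$
$g = -6$ ($g = - 3 \left(- 2 \left(-1\right)\right) = - 3 \left(\left(-1\right) \left(-2\right)\right) = \left(-3\right) 2 = -6$)
$\left(- 4 \left(\left(-2\right) \left(-2\right)\right) + g\right) \left(-85\right) = \left(- 4 \left(\left(-2\right) \left(-2\right)\right) - 6\right) \left(-85\right) = \left(\left(-4\right) 4 - 6\right) \left(-85\right) = \left(-16 - 6\right) \left(-85\right) = \left(-22\right) \left(-85\right) = 1870$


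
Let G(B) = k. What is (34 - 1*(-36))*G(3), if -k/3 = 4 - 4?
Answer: 0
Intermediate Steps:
k = 0 (k = -3*(4 - 4) = -3*0 = 0)
G(B) = 0
(34 - 1*(-36))*G(3) = (34 - 1*(-36))*0 = (34 + 36)*0 = 70*0 = 0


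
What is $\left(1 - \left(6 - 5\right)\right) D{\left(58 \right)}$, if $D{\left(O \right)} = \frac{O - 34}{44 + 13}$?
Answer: $0$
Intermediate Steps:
$D{\left(O \right)} = - \frac{34}{57} + \frac{O}{57}$ ($D{\left(O \right)} = \frac{-34 + O}{57} = \left(-34 + O\right) \frac{1}{57} = - \frac{34}{57} + \frac{O}{57}$)
$\left(1 - \left(6 - 5\right)\right) D{\left(58 \right)} = \left(1 - \left(6 - 5\right)\right) \left(- \frac{34}{57} + \frac{1}{57} \cdot 58\right) = \left(1 - \left(6 - 5\right)\right) \left(- \frac{34}{57} + \frac{58}{57}\right) = \left(1 - 1\right) \frac{8}{19} = 0 \cdot \frac{8}{19} = 0$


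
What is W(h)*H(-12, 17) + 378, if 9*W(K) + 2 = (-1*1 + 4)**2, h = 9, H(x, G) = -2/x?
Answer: 20419/54 ≈ 378.13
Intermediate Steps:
W(K) = 7/9 (W(K) = -2/9 + (-1*1 + 4)**2/9 = -2/9 + (-1 + 4)**2/9 = -2/9 + (1/9)*3**2 = -2/9 + (1/9)*9 = -2/9 + 1 = 7/9)
W(h)*H(-12, 17) + 378 = 7*(-2/(-12))/9 + 378 = 7*(-2*(-1/12))/9 + 378 = (7/9)*(1/6) + 378 = 7/54 + 378 = 20419/54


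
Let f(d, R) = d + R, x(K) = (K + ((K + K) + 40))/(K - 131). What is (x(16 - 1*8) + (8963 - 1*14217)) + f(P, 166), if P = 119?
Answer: -611251/123 ≈ -4969.5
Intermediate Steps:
x(K) = (40 + 3*K)/(-131 + K) (x(K) = (K + (2*K + 40))/(-131 + K) = (K + (40 + 2*K))/(-131 + K) = (40 + 3*K)/(-131 + K))
f(d, R) = R + d
(x(16 - 1*8) + (8963 - 1*14217)) + f(P, 166) = ((40 + 3*(16 - 1*8))/(-131 + (16 - 1*8)) + (8963 - 1*14217)) + (166 + 119) = ((40 + 3*(16 - 8))/(-131 + (16 - 8)) + (8963 - 14217)) + 285 = ((40 + 3*8)/(-131 + 8) - 5254) + 285 = ((40 + 24)/(-123) - 5254) + 285 = (-1/123*64 - 5254) + 285 = (-64/123 - 5254) + 285 = -646306/123 + 285 = -611251/123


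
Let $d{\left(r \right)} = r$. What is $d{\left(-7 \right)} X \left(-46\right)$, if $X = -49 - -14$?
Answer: $-11270$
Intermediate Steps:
$X = -35$ ($X = -49 + 14 = -35$)
$d{\left(-7 \right)} X \left(-46\right) = \left(-7\right) \left(-35\right) \left(-46\right) = 245 \left(-46\right) = -11270$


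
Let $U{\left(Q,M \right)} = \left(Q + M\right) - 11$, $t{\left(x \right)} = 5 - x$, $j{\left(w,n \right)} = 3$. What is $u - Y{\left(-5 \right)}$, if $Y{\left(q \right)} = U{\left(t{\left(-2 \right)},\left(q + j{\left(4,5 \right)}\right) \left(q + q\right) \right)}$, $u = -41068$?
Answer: $-41084$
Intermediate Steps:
$U{\left(Q,M \right)} = -11 + M + Q$ ($U{\left(Q,M \right)} = \left(M + Q\right) - 11 = -11 + M + Q$)
$Y{\left(q \right)} = -4 + 2 q \left(3 + q\right)$ ($Y{\left(q \right)} = -11 + \left(q + 3\right) \left(q + q\right) + \left(5 - -2\right) = -11 + \left(3 + q\right) 2 q + \left(5 + 2\right) = -11 + 2 q \left(3 + q\right) + 7 = -4 + 2 q \left(3 + q\right)$)
$u - Y{\left(-5 \right)} = -41068 - \left(-4 + 2 \left(-5\right) \left(3 - 5\right)\right) = -41068 - \left(-4 + 2 \left(-5\right) \left(-2\right)\right) = -41068 - \left(-4 + 20\right) = -41068 - 16 = -41084$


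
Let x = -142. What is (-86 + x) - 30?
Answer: -258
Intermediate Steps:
(-86 + x) - 30 = (-86 - 142) - 30 = -228 - 30 = -258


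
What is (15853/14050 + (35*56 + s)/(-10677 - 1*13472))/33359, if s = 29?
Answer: 354888647/11318490198550 ≈ 3.1355e-5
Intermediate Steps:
(15853/14050 + (35*56 + s)/(-10677 - 1*13472))/33359 = (15853/14050 + (35*56 + 29)/(-10677 - 1*13472))/33359 = (15853*(1/14050) + (1960 + 29)/(-10677 - 13472))*(1/33359) = (15853/14050 + 1989/(-24149))*(1/33359) = (15853/14050 + 1989*(-1/24149))*(1/33359) = (15853/14050 - 1989/24149)*(1/33359) = (354888647/339293450)*(1/33359) = 354888647/11318490198550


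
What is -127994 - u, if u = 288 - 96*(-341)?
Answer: -161018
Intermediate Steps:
u = 33024 (u = 288 + 32736 = 33024)
-127994 - u = -127994 - 1*33024 = -127994 - 33024 = -161018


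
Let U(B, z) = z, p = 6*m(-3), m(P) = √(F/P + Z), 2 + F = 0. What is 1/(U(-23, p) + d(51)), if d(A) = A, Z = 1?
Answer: 17/847 - 2*√15/2541 ≈ 0.017022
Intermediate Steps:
F = -2 (F = -2 + 0 = -2)
m(P) = √(1 - 2/P) (m(P) = √(-2/P + 1) = √(1 - 2/P))
p = 2*√15 (p = 6*√((-2 - 3)/(-3)) = 6*√(-⅓*(-5)) = 6*√(5/3) = 6*(√15/3) = 2*√15 ≈ 7.7460)
1/(U(-23, p) + d(51)) = 1/(2*√15 + 51) = 1/(51 + 2*√15)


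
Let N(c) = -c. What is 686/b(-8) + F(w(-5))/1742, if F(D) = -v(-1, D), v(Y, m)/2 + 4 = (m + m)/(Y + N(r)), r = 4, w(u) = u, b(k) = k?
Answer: -298745/3484 ≈ -85.748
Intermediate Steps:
v(Y, m) = -8 + 4*m/(-4 + Y) (v(Y, m) = -8 + 2*((m + m)/(Y - 1*4)) = -8 + 2*((2*m)/(Y - 4)) = -8 + 2*((2*m)/(-4 + Y)) = -8 + 2*(2*m/(-4 + Y)) = -8 + 4*m/(-4 + Y))
F(D) = 8 + 4*D/5 (F(D) = -4*(8 + D - 2*(-1))/(-4 - 1) = -4*(8 + D + 2)/(-5) = -4*(-1)*(10 + D)/5 = -(-8 - 4*D/5) = 8 + 4*D/5)
686/b(-8) + F(w(-5))/1742 = 686/(-8) + (8 + (4/5)*(-5))/1742 = 686*(-1/8) + (8 - 4)*(1/1742) = -343/4 + 4*(1/1742) = -343/4 + 2/871 = -298745/3484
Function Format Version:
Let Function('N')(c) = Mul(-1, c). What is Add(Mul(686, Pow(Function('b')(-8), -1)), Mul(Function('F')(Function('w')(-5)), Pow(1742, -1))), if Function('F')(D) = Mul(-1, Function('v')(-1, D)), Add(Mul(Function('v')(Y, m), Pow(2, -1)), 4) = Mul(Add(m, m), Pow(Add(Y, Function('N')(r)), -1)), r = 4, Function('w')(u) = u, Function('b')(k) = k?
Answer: Rational(-298745, 3484) ≈ -85.748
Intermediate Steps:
Function('v')(Y, m) = Add(-8, Mul(4, m, Pow(Add(-4, Y), -1))) (Function('v')(Y, m) = Add(-8, Mul(2, Mul(Add(m, m), Pow(Add(Y, Mul(-1, 4)), -1)))) = Add(-8, Mul(2, Mul(Mul(2, m), Pow(Add(Y, -4), -1)))) = Add(-8, Mul(2, Mul(Mul(2, m), Pow(Add(-4, Y), -1)))) = Add(-8, Mul(2, Mul(2, m, Pow(Add(-4, Y), -1)))) = Add(-8, Mul(4, m, Pow(Add(-4, Y), -1))))
Function('F')(D) = Add(8, Mul(Rational(4, 5), D)) (Function('F')(D) = Mul(-1, Mul(4, Pow(Add(-4, -1), -1), Add(8, D, Mul(-2, -1)))) = Mul(-1, Mul(4, Pow(-5, -1), Add(8, D, 2))) = Mul(-1, Mul(4, Rational(-1, 5), Add(10, D))) = Mul(-1, Add(-8, Mul(Rational(-4, 5), D))) = Add(8, Mul(Rational(4, 5), D)))
Add(Mul(686, Pow(Function('b')(-8), -1)), Mul(Function('F')(Function('w')(-5)), Pow(1742, -1))) = Add(Mul(686, Pow(-8, -1)), Mul(Add(8, Mul(Rational(4, 5), -5)), Pow(1742, -1))) = Add(Mul(686, Rational(-1, 8)), Mul(Add(8, -4), Rational(1, 1742))) = Add(Rational(-343, 4), Mul(4, Rational(1, 1742))) = Add(Rational(-343, 4), Rational(2, 871)) = Rational(-298745, 3484)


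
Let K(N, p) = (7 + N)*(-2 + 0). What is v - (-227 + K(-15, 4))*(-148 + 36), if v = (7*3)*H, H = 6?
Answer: -23506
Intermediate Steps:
K(N, p) = -14 - 2*N (K(N, p) = (7 + N)*(-2) = -14 - 2*N)
v = 126 (v = (7*3)*6 = 21*6 = 126)
v - (-227 + K(-15, 4))*(-148 + 36) = 126 - (-227 + (-14 - 2*(-15)))*(-148 + 36) = 126 - (-227 + (-14 + 30))*(-112) = 126 - (-227 + 16)*(-112) = 126 - (-211)*(-112) = 126 - 1*23632 = 126 - 23632 = -23506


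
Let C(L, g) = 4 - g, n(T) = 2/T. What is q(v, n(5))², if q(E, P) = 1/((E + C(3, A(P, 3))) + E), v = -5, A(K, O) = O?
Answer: 1/81 ≈ 0.012346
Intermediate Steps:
q(E, P) = 1/(1 + 2*E) (q(E, P) = 1/((E + (4 - 1*3)) + E) = 1/((E + (4 - 3)) + E) = 1/((E + 1) + E) = 1/((1 + E) + E) = 1/(1 + 2*E))
q(v, n(5))² = (1/(1 + 2*(-5)))² = (1/(1 - 10))² = (1/(-9))² = (-⅑)² = 1/81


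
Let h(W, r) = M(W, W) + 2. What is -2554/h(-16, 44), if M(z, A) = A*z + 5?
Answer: -2554/263 ≈ -9.7110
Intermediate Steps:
M(z, A) = 5 + A*z
h(W, r) = 7 + W**2 (h(W, r) = (5 + W*W) + 2 = (5 + W**2) + 2 = 7 + W**2)
-2554/h(-16, 44) = -2554/(7 + (-16)**2) = -2554/(7 + 256) = -2554/263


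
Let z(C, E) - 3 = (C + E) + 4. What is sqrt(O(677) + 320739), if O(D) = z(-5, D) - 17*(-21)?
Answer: 5*sqrt(12871) ≈ 567.25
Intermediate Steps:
z(C, E) = 7 + C + E (z(C, E) = 3 + ((C + E) + 4) = 3 + (4 + C + E) = 7 + C + E)
O(D) = 359 + D (O(D) = (7 - 5 + D) - 17*(-21) = (2 + D) + 357 = 359 + D)
sqrt(O(677) + 320739) = sqrt((359 + 677) + 320739) = sqrt(1036 + 320739) = sqrt(321775) = 5*sqrt(12871)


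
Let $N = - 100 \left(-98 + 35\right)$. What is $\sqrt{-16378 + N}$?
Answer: $i \sqrt{10078} \approx 100.39 i$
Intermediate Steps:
$N = 6300$ ($N = \left(-100\right) \left(-63\right) = 6300$)
$\sqrt{-16378 + N} = \sqrt{-16378 + 6300} = \sqrt{-10078} = i \sqrt{10078}$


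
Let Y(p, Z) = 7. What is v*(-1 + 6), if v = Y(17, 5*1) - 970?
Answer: -4815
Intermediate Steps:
v = -963 (v = 7 - 970 = -963)
v*(-1 + 6) = -963*(-1 + 6) = -963*5 = -4815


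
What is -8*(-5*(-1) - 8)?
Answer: 24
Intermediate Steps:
-8*(-5*(-1) - 8) = -8*(5 - 8) = -8*(-3) = 24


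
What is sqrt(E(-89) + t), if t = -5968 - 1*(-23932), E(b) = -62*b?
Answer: sqrt(23482) ≈ 153.24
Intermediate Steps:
t = 17964 (t = -5968 + 23932 = 17964)
sqrt(E(-89) + t) = sqrt(-62*(-89) + 17964) = sqrt(5518 + 17964) = sqrt(23482)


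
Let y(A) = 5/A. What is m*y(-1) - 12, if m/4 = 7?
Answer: -152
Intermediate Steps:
m = 28 (m = 4*7 = 28)
m*y(-1) - 12 = 28*(5/(-1)) - 12 = 28*(5*(-1)) - 12 = 28*(-5) - 12 = -140 - 12 = -152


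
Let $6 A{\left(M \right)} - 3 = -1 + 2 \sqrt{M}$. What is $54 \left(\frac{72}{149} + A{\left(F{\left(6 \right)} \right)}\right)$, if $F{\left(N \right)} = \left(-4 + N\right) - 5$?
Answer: $\frac{6570}{149} + 18 i \sqrt{3} \approx 44.094 + 31.177 i$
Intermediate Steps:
$F{\left(N \right)} = -9 + N$
$A{\left(M \right)} = \frac{1}{3} + \frac{\sqrt{M}}{3}$ ($A{\left(M \right)} = \frac{1}{2} + \frac{-1 + 2 \sqrt{M}}{6} = \frac{1}{2} + \left(- \frac{1}{6} + \frac{\sqrt{M}}{3}\right) = \frac{1}{3} + \frac{\sqrt{M}}{3}$)
$54 \left(\frac{72}{149} + A{\left(F{\left(6 \right)} \right)}\right) = 54 \left(\frac{72}{149} + \left(\frac{1}{3} + \frac{\sqrt{-9 + 6}}{3}\right)\right) = 54 \left(72 \cdot \frac{1}{149} + \left(\frac{1}{3} + \frac{\sqrt{-3}}{3}\right)\right) = 54 \left(\frac{72}{149} + \left(\frac{1}{3} + \frac{i \sqrt{3}}{3}\right)\right) = 54 \left(\frac{365}{447} + \frac{i \sqrt{3}}{3}\right) = \frac{6570}{149} + 18 i \sqrt{3}$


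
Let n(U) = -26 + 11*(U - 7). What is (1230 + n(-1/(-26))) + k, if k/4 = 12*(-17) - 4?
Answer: 7681/26 ≈ 295.42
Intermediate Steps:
k = -832 (k = 4*(12*(-17) - 4) = 4*(-204 - 4) = 4*(-208) = -832)
n(U) = -103 + 11*U (n(U) = -26 + 11*(-7 + U) = -26 + (-77 + 11*U) = -103 + 11*U)
(1230 + n(-1/(-26))) + k = (1230 + (-103 + 11*(-1/(-26)))) - 832 = (1230 + (-103 + 11*(-1*(-1/26)))) - 832 = (1230 + (-103 + 11*(1/26))) - 832 = (1230 + (-103 + 11/26)) - 832 = (1230 - 2667/26) - 832 = 29313/26 - 832 = 7681/26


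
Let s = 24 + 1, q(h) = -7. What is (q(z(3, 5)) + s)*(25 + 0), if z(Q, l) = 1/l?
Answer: 450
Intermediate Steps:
s = 25
(q(z(3, 5)) + s)*(25 + 0) = (-7 + 25)*(25 + 0) = 18*25 = 450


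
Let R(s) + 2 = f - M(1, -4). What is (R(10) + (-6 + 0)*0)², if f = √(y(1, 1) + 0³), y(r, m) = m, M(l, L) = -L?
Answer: 25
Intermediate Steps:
f = 1 (f = √(1 + 0³) = √(1 + 0) = √1 = 1)
R(s) = -5 (R(s) = -2 + (1 - (-1)*(-4)) = -2 + (1 - 1*4) = -2 + (1 - 4) = -2 - 3 = -5)
(R(10) + (-6 + 0)*0)² = (-5 + (-6 + 0)*0)² = (-5 - 6*0)² = (-5 + 0)² = (-5)² = 25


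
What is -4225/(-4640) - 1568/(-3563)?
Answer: 637977/472352 ≈ 1.3506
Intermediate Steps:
-4225/(-4640) - 1568/(-3563) = -4225*(-1/4640) - 1568*(-1/3563) = 845/928 + 224/509 = 637977/472352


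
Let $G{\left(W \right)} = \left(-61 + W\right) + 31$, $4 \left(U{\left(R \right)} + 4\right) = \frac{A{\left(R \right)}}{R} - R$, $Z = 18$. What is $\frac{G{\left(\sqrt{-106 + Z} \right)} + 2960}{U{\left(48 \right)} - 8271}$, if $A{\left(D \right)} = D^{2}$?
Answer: $- \frac{586}{1655} - \frac{2 i \sqrt{22}}{8275} \approx -0.35408 - 0.0011336 i$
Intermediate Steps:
$U{\left(R \right)} = -4$ ($U{\left(R \right)} = -4 + \frac{\frac{R^{2}}{R} - R}{4} = -4 + \frac{R - R}{4} = -4 + \frac{1}{4} \cdot 0 = -4 + 0 = -4$)
$G{\left(W \right)} = -30 + W$
$\frac{G{\left(\sqrt{-106 + Z} \right)} + 2960}{U{\left(48 \right)} - 8271} = \frac{\left(-30 + \sqrt{-106 + 18}\right) + 2960}{-4 - 8271} = \frac{\left(-30 + \sqrt{-88}\right) + 2960}{-8275} = \left(\left(-30 + 2 i \sqrt{22}\right) + 2960\right) \left(- \frac{1}{8275}\right) = \left(2930 + 2 i \sqrt{22}\right) \left(- \frac{1}{8275}\right) = - \frac{586}{1655} - \frac{2 i \sqrt{22}}{8275}$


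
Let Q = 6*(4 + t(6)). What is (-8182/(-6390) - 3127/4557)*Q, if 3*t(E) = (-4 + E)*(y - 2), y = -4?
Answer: 0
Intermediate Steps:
t(E) = 8 - 2*E (t(E) = ((-4 + E)*(-4 - 2))/3 = ((-4 + E)*(-6))/3 = (24 - 6*E)/3 = 8 - 2*E)
Q = 0 (Q = 6*(4 + (8 - 2*6)) = 6*(4 + (8 - 12)) = 6*(4 - 4) = 6*0 = 0)
(-8182/(-6390) - 3127/4557)*Q = (-8182/(-6390) - 3127/4557)*0 = (-8182*(-1/6390) - 3127*1/4557)*0 = (4091/3195 - 3127/4557)*0 = (2883974/4853205)*0 = 0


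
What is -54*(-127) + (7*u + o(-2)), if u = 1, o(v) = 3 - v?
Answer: 6870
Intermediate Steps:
-54*(-127) + (7*u + o(-2)) = -54*(-127) + (7*1 + (3 - 1*(-2))) = 6858 + (7 + (3 + 2)) = 6858 + (7 + 5) = 6858 + 12 = 6870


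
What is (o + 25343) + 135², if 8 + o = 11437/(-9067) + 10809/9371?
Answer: 3701147119996/84966857 ≈ 43560.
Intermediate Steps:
o = -688905780/84966857 (o = -8 + (11437/(-9067) + 10809/9371) = -8 + (11437*(-1/9067) + 10809*(1/9371)) = -8 + (-11437/9067 + 10809/9371) = -8 - 9170924/84966857 = -688905780/84966857 ≈ -8.1079)
(o + 25343) + 135² = (-688905780/84966857 + 25343) + 135² = 2152626151171/84966857 + 18225 = 3701147119996/84966857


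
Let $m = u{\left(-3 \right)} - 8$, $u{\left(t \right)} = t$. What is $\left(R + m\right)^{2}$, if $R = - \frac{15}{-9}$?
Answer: $\frac{784}{9} \approx 87.111$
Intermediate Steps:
$m = -11$ ($m = -3 - 8 = -11$)
$R = \frac{5}{3}$ ($R = \left(-15\right) \left(- \frac{1}{9}\right) = \frac{5}{3} \approx 1.6667$)
$\left(R + m\right)^{2} = \left(\frac{5}{3} - 11\right)^{2} = \left(- \frac{28}{3}\right)^{2} = \frac{784}{9}$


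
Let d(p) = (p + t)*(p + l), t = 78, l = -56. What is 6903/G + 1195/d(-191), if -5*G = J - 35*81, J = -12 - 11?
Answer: 966763475/79769638 ≈ 12.119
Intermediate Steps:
J = -23
G = 2858/5 (G = -(-23 - 35*81)/5 = -(-23 - 2835)/5 = -1/5*(-2858) = 2858/5 ≈ 571.60)
d(p) = (-56 + p)*(78 + p) (d(p) = (p + 78)*(p - 56) = (78 + p)*(-56 + p) = (-56 + p)*(78 + p))
6903/G + 1195/d(-191) = 6903/(2858/5) + 1195/(-4368 + (-191)**2 + 22*(-191)) = 6903*(5/2858) + 1195/(-4368 + 36481 - 4202) = 34515/2858 + 1195/27911 = 966763475/79769638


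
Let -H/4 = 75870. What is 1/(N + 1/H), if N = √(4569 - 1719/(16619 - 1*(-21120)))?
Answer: 11453031720/15880616837225991061 + 184200220800*√1626812921877/15880616837225991061 ≈ 0.014794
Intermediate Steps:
H = -303480 (H = -4*75870 = -303480)
N = 2*√1626812921877/37739 (N = √(4569 - 1719/(16619 + 21120)) = √(4569 - 1719/37739) = √(172427772/37739) = 2*√1626812921877/37739 ≈ 67.594)
1/(N + 1/H) = 1/(2*√1626812921877/37739 + 1/(-303480)) = 1/(2*√1626812921877/37739 - 1/303480) = 1/(-1/303480 + 2*√1626812921877/37739)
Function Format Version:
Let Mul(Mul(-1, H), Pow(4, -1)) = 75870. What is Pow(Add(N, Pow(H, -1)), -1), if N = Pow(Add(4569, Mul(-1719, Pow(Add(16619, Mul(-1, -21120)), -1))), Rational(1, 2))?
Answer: Add(Rational(11453031720, 15880616837225991061), Mul(Rational(184200220800, 15880616837225991061), Pow(1626812921877, Rational(1, 2)))) ≈ 0.014794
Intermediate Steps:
H = -303480 (H = Mul(-4, 75870) = -303480)
N = Mul(Rational(2, 37739), Pow(1626812921877, Rational(1, 2))) (N = Pow(Add(4569, Mul(-1719, Pow(Add(16619, 21120), -1))), Rational(1, 2)) = Pow(Add(4569, Mul(-1719, Pow(37739, -1))), Rational(1, 2)) = Pow(Add(4569, Mul(-1719, Rational(1, 37739))), Rational(1, 2)) = Pow(Add(4569, Rational(-1719, 37739)), Rational(1, 2)) = Pow(Rational(172427772, 37739), Rational(1, 2)) = Mul(Rational(2, 37739), Pow(1626812921877, Rational(1, 2))) ≈ 67.594)
Pow(Add(N, Pow(H, -1)), -1) = Pow(Add(Mul(Rational(2, 37739), Pow(1626812921877, Rational(1, 2))), Pow(-303480, -1)), -1) = Pow(Add(Mul(Rational(2, 37739), Pow(1626812921877, Rational(1, 2))), Rational(-1, 303480)), -1) = Pow(Add(Rational(-1, 303480), Mul(Rational(2, 37739), Pow(1626812921877, Rational(1, 2)))), -1)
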